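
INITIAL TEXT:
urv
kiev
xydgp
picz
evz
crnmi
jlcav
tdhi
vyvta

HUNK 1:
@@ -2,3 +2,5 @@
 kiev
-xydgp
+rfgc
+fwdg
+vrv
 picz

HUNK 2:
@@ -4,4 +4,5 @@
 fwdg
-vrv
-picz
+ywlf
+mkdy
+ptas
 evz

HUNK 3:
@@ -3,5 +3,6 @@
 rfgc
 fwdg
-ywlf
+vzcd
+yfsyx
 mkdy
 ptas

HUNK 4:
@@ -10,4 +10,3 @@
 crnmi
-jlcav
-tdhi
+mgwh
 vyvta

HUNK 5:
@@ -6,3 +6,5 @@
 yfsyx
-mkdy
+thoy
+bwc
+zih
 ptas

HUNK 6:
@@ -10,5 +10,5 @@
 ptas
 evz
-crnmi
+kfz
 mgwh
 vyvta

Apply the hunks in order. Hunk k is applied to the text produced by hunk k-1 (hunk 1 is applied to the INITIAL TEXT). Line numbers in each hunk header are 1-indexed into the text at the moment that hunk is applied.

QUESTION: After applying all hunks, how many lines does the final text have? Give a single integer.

Answer: 14

Derivation:
Hunk 1: at line 2 remove [xydgp] add [rfgc,fwdg,vrv] -> 11 lines: urv kiev rfgc fwdg vrv picz evz crnmi jlcav tdhi vyvta
Hunk 2: at line 4 remove [vrv,picz] add [ywlf,mkdy,ptas] -> 12 lines: urv kiev rfgc fwdg ywlf mkdy ptas evz crnmi jlcav tdhi vyvta
Hunk 3: at line 3 remove [ywlf] add [vzcd,yfsyx] -> 13 lines: urv kiev rfgc fwdg vzcd yfsyx mkdy ptas evz crnmi jlcav tdhi vyvta
Hunk 4: at line 10 remove [jlcav,tdhi] add [mgwh] -> 12 lines: urv kiev rfgc fwdg vzcd yfsyx mkdy ptas evz crnmi mgwh vyvta
Hunk 5: at line 6 remove [mkdy] add [thoy,bwc,zih] -> 14 lines: urv kiev rfgc fwdg vzcd yfsyx thoy bwc zih ptas evz crnmi mgwh vyvta
Hunk 6: at line 10 remove [crnmi] add [kfz] -> 14 lines: urv kiev rfgc fwdg vzcd yfsyx thoy bwc zih ptas evz kfz mgwh vyvta
Final line count: 14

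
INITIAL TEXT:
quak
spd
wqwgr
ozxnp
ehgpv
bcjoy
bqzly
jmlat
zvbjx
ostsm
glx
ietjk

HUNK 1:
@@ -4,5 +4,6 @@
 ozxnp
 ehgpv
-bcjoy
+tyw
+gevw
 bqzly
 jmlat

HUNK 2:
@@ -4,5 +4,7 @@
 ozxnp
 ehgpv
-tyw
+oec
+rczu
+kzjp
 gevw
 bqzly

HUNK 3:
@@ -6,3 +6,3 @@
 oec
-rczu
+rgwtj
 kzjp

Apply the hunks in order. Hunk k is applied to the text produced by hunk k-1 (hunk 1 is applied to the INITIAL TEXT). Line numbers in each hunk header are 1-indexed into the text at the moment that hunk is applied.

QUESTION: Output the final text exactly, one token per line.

Answer: quak
spd
wqwgr
ozxnp
ehgpv
oec
rgwtj
kzjp
gevw
bqzly
jmlat
zvbjx
ostsm
glx
ietjk

Derivation:
Hunk 1: at line 4 remove [bcjoy] add [tyw,gevw] -> 13 lines: quak spd wqwgr ozxnp ehgpv tyw gevw bqzly jmlat zvbjx ostsm glx ietjk
Hunk 2: at line 4 remove [tyw] add [oec,rczu,kzjp] -> 15 lines: quak spd wqwgr ozxnp ehgpv oec rczu kzjp gevw bqzly jmlat zvbjx ostsm glx ietjk
Hunk 3: at line 6 remove [rczu] add [rgwtj] -> 15 lines: quak spd wqwgr ozxnp ehgpv oec rgwtj kzjp gevw bqzly jmlat zvbjx ostsm glx ietjk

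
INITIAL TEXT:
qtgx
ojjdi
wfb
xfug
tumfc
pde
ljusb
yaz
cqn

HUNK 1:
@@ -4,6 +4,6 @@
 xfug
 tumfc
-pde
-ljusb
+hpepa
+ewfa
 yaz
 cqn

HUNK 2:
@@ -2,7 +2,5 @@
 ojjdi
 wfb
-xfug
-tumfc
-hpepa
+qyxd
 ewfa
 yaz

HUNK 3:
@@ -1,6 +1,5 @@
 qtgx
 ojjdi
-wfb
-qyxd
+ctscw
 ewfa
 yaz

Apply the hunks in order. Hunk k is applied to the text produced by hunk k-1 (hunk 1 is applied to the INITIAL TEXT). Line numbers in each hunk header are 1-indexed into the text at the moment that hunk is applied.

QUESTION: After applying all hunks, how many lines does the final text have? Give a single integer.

Answer: 6

Derivation:
Hunk 1: at line 4 remove [pde,ljusb] add [hpepa,ewfa] -> 9 lines: qtgx ojjdi wfb xfug tumfc hpepa ewfa yaz cqn
Hunk 2: at line 2 remove [xfug,tumfc,hpepa] add [qyxd] -> 7 lines: qtgx ojjdi wfb qyxd ewfa yaz cqn
Hunk 3: at line 1 remove [wfb,qyxd] add [ctscw] -> 6 lines: qtgx ojjdi ctscw ewfa yaz cqn
Final line count: 6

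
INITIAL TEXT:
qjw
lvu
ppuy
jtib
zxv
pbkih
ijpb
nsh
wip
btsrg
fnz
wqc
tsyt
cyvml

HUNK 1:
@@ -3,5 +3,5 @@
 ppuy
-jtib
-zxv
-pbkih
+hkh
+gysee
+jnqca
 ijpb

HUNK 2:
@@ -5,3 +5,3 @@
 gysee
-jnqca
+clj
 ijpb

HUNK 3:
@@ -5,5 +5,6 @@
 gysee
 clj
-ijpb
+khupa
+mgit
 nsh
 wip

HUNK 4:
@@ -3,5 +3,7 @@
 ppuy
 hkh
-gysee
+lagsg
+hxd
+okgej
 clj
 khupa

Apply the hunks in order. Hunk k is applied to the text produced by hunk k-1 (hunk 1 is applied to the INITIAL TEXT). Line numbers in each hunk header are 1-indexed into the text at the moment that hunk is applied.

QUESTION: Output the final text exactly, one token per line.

Answer: qjw
lvu
ppuy
hkh
lagsg
hxd
okgej
clj
khupa
mgit
nsh
wip
btsrg
fnz
wqc
tsyt
cyvml

Derivation:
Hunk 1: at line 3 remove [jtib,zxv,pbkih] add [hkh,gysee,jnqca] -> 14 lines: qjw lvu ppuy hkh gysee jnqca ijpb nsh wip btsrg fnz wqc tsyt cyvml
Hunk 2: at line 5 remove [jnqca] add [clj] -> 14 lines: qjw lvu ppuy hkh gysee clj ijpb nsh wip btsrg fnz wqc tsyt cyvml
Hunk 3: at line 5 remove [ijpb] add [khupa,mgit] -> 15 lines: qjw lvu ppuy hkh gysee clj khupa mgit nsh wip btsrg fnz wqc tsyt cyvml
Hunk 4: at line 3 remove [gysee] add [lagsg,hxd,okgej] -> 17 lines: qjw lvu ppuy hkh lagsg hxd okgej clj khupa mgit nsh wip btsrg fnz wqc tsyt cyvml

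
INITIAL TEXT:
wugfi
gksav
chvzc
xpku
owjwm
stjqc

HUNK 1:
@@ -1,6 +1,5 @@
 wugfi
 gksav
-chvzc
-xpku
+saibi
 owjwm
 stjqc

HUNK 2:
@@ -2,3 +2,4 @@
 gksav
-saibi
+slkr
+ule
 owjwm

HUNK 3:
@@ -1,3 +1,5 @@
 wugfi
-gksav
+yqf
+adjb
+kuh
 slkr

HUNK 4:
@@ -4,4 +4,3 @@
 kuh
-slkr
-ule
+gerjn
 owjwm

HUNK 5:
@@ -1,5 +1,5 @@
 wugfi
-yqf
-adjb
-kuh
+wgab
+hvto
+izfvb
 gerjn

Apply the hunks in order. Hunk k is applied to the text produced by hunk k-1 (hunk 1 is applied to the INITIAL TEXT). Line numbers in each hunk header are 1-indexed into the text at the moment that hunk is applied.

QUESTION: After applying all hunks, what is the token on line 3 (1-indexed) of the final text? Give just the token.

Hunk 1: at line 1 remove [chvzc,xpku] add [saibi] -> 5 lines: wugfi gksav saibi owjwm stjqc
Hunk 2: at line 2 remove [saibi] add [slkr,ule] -> 6 lines: wugfi gksav slkr ule owjwm stjqc
Hunk 3: at line 1 remove [gksav] add [yqf,adjb,kuh] -> 8 lines: wugfi yqf adjb kuh slkr ule owjwm stjqc
Hunk 4: at line 4 remove [slkr,ule] add [gerjn] -> 7 lines: wugfi yqf adjb kuh gerjn owjwm stjqc
Hunk 5: at line 1 remove [yqf,adjb,kuh] add [wgab,hvto,izfvb] -> 7 lines: wugfi wgab hvto izfvb gerjn owjwm stjqc
Final line 3: hvto

Answer: hvto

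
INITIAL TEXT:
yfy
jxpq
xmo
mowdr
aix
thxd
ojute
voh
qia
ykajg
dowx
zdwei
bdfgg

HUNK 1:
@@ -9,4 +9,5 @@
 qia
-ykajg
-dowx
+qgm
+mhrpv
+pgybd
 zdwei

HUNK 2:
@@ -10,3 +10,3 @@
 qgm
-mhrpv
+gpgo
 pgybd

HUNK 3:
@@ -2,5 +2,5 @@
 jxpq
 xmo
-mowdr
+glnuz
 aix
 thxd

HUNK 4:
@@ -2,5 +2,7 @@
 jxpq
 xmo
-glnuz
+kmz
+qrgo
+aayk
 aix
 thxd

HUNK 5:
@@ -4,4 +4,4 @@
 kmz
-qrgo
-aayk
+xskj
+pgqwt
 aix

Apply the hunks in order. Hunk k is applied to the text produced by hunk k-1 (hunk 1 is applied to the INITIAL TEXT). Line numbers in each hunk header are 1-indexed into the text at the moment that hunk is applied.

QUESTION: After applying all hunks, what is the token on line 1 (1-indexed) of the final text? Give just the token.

Hunk 1: at line 9 remove [ykajg,dowx] add [qgm,mhrpv,pgybd] -> 14 lines: yfy jxpq xmo mowdr aix thxd ojute voh qia qgm mhrpv pgybd zdwei bdfgg
Hunk 2: at line 10 remove [mhrpv] add [gpgo] -> 14 lines: yfy jxpq xmo mowdr aix thxd ojute voh qia qgm gpgo pgybd zdwei bdfgg
Hunk 3: at line 2 remove [mowdr] add [glnuz] -> 14 lines: yfy jxpq xmo glnuz aix thxd ojute voh qia qgm gpgo pgybd zdwei bdfgg
Hunk 4: at line 2 remove [glnuz] add [kmz,qrgo,aayk] -> 16 lines: yfy jxpq xmo kmz qrgo aayk aix thxd ojute voh qia qgm gpgo pgybd zdwei bdfgg
Hunk 5: at line 4 remove [qrgo,aayk] add [xskj,pgqwt] -> 16 lines: yfy jxpq xmo kmz xskj pgqwt aix thxd ojute voh qia qgm gpgo pgybd zdwei bdfgg
Final line 1: yfy

Answer: yfy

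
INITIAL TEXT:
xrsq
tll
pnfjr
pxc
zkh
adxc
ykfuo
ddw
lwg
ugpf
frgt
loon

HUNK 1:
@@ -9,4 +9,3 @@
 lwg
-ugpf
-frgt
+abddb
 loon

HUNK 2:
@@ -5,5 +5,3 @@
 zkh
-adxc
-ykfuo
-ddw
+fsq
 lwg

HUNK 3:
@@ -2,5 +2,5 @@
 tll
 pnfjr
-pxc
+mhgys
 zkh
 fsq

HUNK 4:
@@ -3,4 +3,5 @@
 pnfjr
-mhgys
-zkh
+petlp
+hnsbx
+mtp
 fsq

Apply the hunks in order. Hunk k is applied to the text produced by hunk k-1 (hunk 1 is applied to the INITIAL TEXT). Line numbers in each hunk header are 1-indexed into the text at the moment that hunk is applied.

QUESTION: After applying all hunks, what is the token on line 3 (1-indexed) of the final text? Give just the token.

Answer: pnfjr

Derivation:
Hunk 1: at line 9 remove [ugpf,frgt] add [abddb] -> 11 lines: xrsq tll pnfjr pxc zkh adxc ykfuo ddw lwg abddb loon
Hunk 2: at line 5 remove [adxc,ykfuo,ddw] add [fsq] -> 9 lines: xrsq tll pnfjr pxc zkh fsq lwg abddb loon
Hunk 3: at line 2 remove [pxc] add [mhgys] -> 9 lines: xrsq tll pnfjr mhgys zkh fsq lwg abddb loon
Hunk 4: at line 3 remove [mhgys,zkh] add [petlp,hnsbx,mtp] -> 10 lines: xrsq tll pnfjr petlp hnsbx mtp fsq lwg abddb loon
Final line 3: pnfjr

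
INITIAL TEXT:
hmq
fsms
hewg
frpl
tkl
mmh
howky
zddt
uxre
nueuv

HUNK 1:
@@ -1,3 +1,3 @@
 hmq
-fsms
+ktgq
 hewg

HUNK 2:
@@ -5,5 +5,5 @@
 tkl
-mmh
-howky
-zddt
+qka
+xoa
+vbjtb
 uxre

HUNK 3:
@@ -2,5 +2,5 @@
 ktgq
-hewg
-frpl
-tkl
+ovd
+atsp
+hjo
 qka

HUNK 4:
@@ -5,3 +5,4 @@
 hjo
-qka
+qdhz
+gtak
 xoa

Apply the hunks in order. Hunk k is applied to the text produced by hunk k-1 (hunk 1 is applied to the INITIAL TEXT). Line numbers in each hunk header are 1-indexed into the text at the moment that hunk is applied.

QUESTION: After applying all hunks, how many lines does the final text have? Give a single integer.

Answer: 11

Derivation:
Hunk 1: at line 1 remove [fsms] add [ktgq] -> 10 lines: hmq ktgq hewg frpl tkl mmh howky zddt uxre nueuv
Hunk 2: at line 5 remove [mmh,howky,zddt] add [qka,xoa,vbjtb] -> 10 lines: hmq ktgq hewg frpl tkl qka xoa vbjtb uxre nueuv
Hunk 3: at line 2 remove [hewg,frpl,tkl] add [ovd,atsp,hjo] -> 10 lines: hmq ktgq ovd atsp hjo qka xoa vbjtb uxre nueuv
Hunk 4: at line 5 remove [qka] add [qdhz,gtak] -> 11 lines: hmq ktgq ovd atsp hjo qdhz gtak xoa vbjtb uxre nueuv
Final line count: 11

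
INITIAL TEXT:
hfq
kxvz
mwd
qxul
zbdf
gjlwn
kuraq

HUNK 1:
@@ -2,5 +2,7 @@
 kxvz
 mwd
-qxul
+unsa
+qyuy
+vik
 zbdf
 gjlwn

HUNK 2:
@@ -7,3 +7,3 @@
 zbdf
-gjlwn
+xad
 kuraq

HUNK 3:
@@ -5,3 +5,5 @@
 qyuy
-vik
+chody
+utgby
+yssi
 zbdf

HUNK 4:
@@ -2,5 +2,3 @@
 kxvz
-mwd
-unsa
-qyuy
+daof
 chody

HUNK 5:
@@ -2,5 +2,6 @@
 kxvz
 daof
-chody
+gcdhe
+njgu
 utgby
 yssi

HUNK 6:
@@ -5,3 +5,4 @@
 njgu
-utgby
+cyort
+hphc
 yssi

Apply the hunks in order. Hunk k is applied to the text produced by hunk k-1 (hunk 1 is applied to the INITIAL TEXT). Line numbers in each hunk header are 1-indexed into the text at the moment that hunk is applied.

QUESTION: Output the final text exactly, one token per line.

Answer: hfq
kxvz
daof
gcdhe
njgu
cyort
hphc
yssi
zbdf
xad
kuraq

Derivation:
Hunk 1: at line 2 remove [qxul] add [unsa,qyuy,vik] -> 9 lines: hfq kxvz mwd unsa qyuy vik zbdf gjlwn kuraq
Hunk 2: at line 7 remove [gjlwn] add [xad] -> 9 lines: hfq kxvz mwd unsa qyuy vik zbdf xad kuraq
Hunk 3: at line 5 remove [vik] add [chody,utgby,yssi] -> 11 lines: hfq kxvz mwd unsa qyuy chody utgby yssi zbdf xad kuraq
Hunk 4: at line 2 remove [mwd,unsa,qyuy] add [daof] -> 9 lines: hfq kxvz daof chody utgby yssi zbdf xad kuraq
Hunk 5: at line 2 remove [chody] add [gcdhe,njgu] -> 10 lines: hfq kxvz daof gcdhe njgu utgby yssi zbdf xad kuraq
Hunk 6: at line 5 remove [utgby] add [cyort,hphc] -> 11 lines: hfq kxvz daof gcdhe njgu cyort hphc yssi zbdf xad kuraq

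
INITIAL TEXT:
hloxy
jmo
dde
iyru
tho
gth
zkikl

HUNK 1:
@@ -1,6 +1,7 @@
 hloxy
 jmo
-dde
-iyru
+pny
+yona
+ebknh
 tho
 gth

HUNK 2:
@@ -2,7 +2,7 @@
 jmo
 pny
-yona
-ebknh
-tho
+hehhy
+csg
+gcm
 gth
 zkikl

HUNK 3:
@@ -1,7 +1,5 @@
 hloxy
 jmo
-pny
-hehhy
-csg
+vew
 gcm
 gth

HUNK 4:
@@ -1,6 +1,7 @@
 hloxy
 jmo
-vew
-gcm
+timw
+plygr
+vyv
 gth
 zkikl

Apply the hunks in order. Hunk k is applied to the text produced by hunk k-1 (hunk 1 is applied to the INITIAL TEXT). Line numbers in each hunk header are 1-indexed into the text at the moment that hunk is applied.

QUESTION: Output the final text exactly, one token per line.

Answer: hloxy
jmo
timw
plygr
vyv
gth
zkikl

Derivation:
Hunk 1: at line 1 remove [dde,iyru] add [pny,yona,ebknh] -> 8 lines: hloxy jmo pny yona ebknh tho gth zkikl
Hunk 2: at line 2 remove [yona,ebknh,tho] add [hehhy,csg,gcm] -> 8 lines: hloxy jmo pny hehhy csg gcm gth zkikl
Hunk 3: at line 1 remove [pny,hehhy,csg] add [vew] -> 6 lines: hloxy jmo vew gcm gth zkikl
Hunk 4: at line 1 remove [vew,gcm] add [timw,plygr,vyv] -> 7 lines: hloxy jmo timw plygr vyv gth zkikl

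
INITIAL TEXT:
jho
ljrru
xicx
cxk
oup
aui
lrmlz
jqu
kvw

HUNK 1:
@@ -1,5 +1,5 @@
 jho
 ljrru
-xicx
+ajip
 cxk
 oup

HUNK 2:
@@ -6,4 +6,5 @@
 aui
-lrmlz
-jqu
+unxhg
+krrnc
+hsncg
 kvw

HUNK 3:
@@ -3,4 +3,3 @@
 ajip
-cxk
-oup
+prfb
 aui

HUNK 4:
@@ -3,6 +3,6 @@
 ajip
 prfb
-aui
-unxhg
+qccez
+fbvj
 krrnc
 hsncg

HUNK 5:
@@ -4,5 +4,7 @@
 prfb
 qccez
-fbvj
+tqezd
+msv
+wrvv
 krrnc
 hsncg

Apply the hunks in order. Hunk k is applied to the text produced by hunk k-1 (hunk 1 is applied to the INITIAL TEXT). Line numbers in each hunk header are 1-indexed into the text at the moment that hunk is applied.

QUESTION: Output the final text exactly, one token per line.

Answer: jho
ljrru
ajip
prfb
qccez
tqezd
msv
wrvv
krrnc
hsncg
kvw

Derivation:
Hunk 1: at line 1 remove [xicx] add [ajip] -> 9 lines: jho ljrru ajip cxk oup aui lrmlz jqu kvw
Hunk 2: at line 6 remove [lrmlz,jqu] add [unxhg,krrnc,hsncg] -> 10 lines: jho ljrru ajip cxk oup aui unxhg krrnc hsncg kvw
Hunk 3: at line 3 remove [cxk,oup] add [prfb] -> 9 lines: jho ljrru ajip prfb aui unxhg krrnc hsncg kvw
Hunk 4: at line 3 remove [aui,unxhg] add [qccez,fbvj] -> 9 lines: jho ljrru ajip prfb qccez fbvj krrnc hsncg kvw
Hunk 5: at line 4 remove [fbvj] add [tqezd,msv,wrvv] -> 11 lines: jho ljrru ajip prfb qccez tqezd msv wrvv krrnc hsncg kvw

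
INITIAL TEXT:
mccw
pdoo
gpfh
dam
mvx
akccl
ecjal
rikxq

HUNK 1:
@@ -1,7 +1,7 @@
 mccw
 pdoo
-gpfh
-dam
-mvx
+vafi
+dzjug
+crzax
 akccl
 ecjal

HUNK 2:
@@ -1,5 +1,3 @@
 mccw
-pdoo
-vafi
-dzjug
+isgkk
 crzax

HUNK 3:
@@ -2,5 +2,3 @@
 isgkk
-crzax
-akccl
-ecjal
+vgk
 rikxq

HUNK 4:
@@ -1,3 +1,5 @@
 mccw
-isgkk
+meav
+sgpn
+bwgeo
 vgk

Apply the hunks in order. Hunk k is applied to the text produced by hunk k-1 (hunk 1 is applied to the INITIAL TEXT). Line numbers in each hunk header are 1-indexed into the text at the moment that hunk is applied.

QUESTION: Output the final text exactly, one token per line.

Hunk 1: at line 1 remove [gpfh,dam,mvx] add [vafi,dzjug,crzax] -> 8 lines: mccw pdoo vafi dzjug crzax akccl ecjal rikxq
Hunk 2: at line 1 remove [pdoo,vafi,dzjug] add [isgkk] -> 6 lines: mccw isgkk crzax akccl ecjal rikxq
Hunk 3: at line 2 remove [crzax,akccl,ecjal] add [vgk] -> 4 lines: mccw isgkk vgk rikxq
Hunk 4: at line 1 remove [isgkk] add [meav,sgpn,bwgeo] -> 6 lines: mccw meav sgpn bwgeo vgk rikxq

Answer: mccw
meav
sgpn
bwgeo
vgk
rikxq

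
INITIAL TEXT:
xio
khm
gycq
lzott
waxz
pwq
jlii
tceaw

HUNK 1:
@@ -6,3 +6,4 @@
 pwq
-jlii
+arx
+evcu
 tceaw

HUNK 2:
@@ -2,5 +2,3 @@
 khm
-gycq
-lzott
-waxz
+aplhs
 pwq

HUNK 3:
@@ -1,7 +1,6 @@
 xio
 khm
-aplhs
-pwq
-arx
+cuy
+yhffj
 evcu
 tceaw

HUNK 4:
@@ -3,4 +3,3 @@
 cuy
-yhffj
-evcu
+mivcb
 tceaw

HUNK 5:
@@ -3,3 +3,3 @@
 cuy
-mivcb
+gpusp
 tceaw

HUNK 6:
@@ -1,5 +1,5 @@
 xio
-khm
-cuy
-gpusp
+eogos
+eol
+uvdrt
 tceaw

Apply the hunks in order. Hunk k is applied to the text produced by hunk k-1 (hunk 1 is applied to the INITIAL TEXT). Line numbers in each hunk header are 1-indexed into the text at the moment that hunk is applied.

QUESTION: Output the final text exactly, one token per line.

Answer: xio
eogos
eol
uvdrt
tceaw

Derivation:
Hunk 1: at line 6 remove [jlii] add [arx,evcu] -> 9 lines: xio khm gycq lzott waxz pwq arx evcu tceaw
Hunk 2: at line 2 remove [gycq,lzott,waxz] add [aplhs] -> 7 lines: xio khm aplhs pwq arx evcu tceaw
Hunk 3: at line 1 remove [aplhs,pwq,arx] add [cuy,yhffj] -> 6 lines: xio khm cuy yhffj evcu tceaw
Hunk 4: at line 3 remove [yhffj,evcu] add [mivcb] -> 5 lines: xio khm cuy mivcb tceaw
Hunk 5: at line 3 remove [mivcb] add [gpusp] -> 5 lines: xio khm cuy gpusp tceaw
Hunk 6: at line 1 remove [khm,cuy,gpusp] add [eogos,eol,uvdrt] -> 5 lines: xio eogos eol uvdrt tceaw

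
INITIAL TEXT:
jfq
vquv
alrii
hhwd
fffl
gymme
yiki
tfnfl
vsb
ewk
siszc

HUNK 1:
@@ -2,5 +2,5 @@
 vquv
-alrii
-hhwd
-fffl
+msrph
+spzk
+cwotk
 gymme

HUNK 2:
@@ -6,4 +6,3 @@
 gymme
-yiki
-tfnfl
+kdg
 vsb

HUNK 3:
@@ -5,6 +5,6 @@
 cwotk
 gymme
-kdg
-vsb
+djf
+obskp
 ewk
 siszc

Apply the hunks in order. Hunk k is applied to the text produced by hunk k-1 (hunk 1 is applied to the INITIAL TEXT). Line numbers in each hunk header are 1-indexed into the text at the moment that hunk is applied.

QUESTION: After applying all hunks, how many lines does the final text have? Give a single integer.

Hunk 1: at line 2 remove [alrii,hhwd,fffl] add [msrph,spzk,cwotk] -> 11 lines: jfq vquv msrph spzk cwotk gymme yiki tfnfl vsb ewk siszc
Hunk 2: at line 6 remove [yiki,tfnfl] add [kdg] -> 10 lines: jfq vquv msrph spzk cwotk gymme kdg vsb ewk siszc
Hunk 3: at line 5 remove [kdg,vsb] add [djf,obskp] -> 10 lines: jfq vquv msrph spzk cwotk gymme djf obskp ewk siszc
Final line count: 10

Answer: 10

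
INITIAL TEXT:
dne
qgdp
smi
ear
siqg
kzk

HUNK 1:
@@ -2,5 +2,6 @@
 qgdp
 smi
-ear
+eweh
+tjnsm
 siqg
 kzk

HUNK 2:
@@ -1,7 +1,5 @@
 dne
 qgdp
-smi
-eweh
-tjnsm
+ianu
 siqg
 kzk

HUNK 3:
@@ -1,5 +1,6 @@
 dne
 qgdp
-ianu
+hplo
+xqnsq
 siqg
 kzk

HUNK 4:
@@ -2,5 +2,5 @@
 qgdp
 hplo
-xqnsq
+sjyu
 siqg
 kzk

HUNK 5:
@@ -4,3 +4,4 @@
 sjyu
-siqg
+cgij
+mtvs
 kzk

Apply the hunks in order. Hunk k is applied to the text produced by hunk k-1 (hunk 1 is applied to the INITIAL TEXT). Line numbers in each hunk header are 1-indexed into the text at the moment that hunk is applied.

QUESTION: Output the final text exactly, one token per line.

Hunk 1: at line 2 remove [ear] add [eweh,tjnsm] -> 7 lines: dne qgdp smi eweh tjnsm siqg kzk
Hunk 2: at line 1 remove [smi,eweh,tjnsm] add [ianu] -> 5 lines: dne qgdp ianu siqg kzk
Hunk 3: at line 1 remove [ianu] add [hplo,xqnsq] -> 6 lines: dne qgdp hplo xqnsq siqg kzk
Hunk 4: at line 2 remove [xqnsq] add [sjyu] -> 6 lines: dne qgdp hplo sjyu siqg kzk
Hunk 5: at line 4 remove [siqg] add [cgij,mtvs] -> 7 lines: dne qgdp hplo sjyu cgij mtvs kzk

Answer: dne
qgdp
hplo
sjyu
cgij
mtvs
kzk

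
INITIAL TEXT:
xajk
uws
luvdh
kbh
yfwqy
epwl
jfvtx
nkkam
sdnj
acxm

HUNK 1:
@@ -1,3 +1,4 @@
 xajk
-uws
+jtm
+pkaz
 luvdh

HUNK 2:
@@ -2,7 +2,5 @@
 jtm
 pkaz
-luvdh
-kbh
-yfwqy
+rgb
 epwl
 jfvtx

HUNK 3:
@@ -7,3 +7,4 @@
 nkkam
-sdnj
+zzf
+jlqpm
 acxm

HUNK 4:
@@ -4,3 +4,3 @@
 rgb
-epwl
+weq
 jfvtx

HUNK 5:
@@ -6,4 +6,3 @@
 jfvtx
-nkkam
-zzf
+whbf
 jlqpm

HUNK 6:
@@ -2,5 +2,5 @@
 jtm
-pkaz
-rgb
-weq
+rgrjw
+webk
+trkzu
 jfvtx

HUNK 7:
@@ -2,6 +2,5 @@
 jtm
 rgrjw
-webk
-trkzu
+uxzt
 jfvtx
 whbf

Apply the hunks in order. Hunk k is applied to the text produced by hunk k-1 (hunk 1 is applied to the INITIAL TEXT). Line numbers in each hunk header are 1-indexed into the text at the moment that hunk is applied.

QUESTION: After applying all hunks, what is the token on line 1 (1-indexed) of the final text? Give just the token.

Hunk 1: at line 1 remove [uws] add [jtm,pkaz] -> 11 lines: xajk jtm pkaz luvdh kbh yfwqy epwl jfvtx nkkam sdnj acxm
Hunk 2: at line 2 remove [luvdh,kbh,yfwqy] add [rgb] -> 9 lines: xajk jtm pkaz rgb epwl jfvtx nkkam sdnj acxm
Hunk 3: at line 7 remove [sdnj] add [zzf,jlqpm] -> 10 lines: xajk jtm pkaz rgb epwl jfvtx nkkam zzf jlqpm acxm
Hunk 4: at line 4 remove [epwl] add [weq] -> 10 lines: xajk jtm pkaz rgb weq jfvtx nkkam zzf jlqpm acxm
Hunk 5: at line 6 remove [nkkam,zzf] add [whbf] -> 9 lines: xajk jtm pkaz rgb weq jfvtx whbf jlqpm acxm
Hunk 6: at line 2 remove [pkaz,rgb,weq] add [rgrjw,webk,trkzu] -> 9 lines: xajk jtm rgrjw webk trkzu jfvtx whbf jlqpm acxm
Hunk 7: at line 2 remove [webk,trkzu] add [uxzt] -> 8 lines: xajk jtm rgrjw uxzt jfvtx whbf jlqpm acxm
Final line 1: xajk

Answer: xajk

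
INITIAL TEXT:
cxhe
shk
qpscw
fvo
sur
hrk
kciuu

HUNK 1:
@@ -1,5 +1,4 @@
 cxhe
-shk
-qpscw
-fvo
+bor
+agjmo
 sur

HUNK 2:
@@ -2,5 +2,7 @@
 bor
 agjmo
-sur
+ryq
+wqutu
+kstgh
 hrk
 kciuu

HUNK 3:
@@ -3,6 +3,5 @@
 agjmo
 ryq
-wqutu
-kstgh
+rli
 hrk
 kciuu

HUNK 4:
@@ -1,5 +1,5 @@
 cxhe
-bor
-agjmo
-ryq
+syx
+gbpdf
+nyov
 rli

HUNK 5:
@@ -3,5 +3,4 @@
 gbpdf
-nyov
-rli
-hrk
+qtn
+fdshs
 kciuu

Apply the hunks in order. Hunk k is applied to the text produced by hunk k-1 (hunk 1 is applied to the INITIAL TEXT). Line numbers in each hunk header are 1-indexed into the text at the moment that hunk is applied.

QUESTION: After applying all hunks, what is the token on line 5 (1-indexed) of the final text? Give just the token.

Answer: fdshs

Derivation:
Hunk 1: at line 1 remove [shk,qpscw,fvo] add [bor,agjmo] -> 6 lines: cxhe bor agjmo sur hrk kciuu
Hunk 2: at line 2 remove [sur] add [ryq,wqutu,kstgh] -> 8 lines: cxhe bor agjmo ryq wqutu kstgh hrk kciuu
Hunk 3: at line 3 remove [wqutu,kstgh] add [rli] -> 7 lines: cxhe bor agjmo ryq rli hrk kciuu
Hunk 4: at line 1 remove [bor,agjmo,ryq] add [syx,gbpdf,nyov] -> 7 lines: cxhe syx gbpdf nyov rli hrk kciuu
Hunk 5: at line 3 remove [nyov,rli,hrk] add [qtn,fdshs] -> 6 lines: cxhe syx gbpdf qtn fdshs kciuu
Final line 5: fdshs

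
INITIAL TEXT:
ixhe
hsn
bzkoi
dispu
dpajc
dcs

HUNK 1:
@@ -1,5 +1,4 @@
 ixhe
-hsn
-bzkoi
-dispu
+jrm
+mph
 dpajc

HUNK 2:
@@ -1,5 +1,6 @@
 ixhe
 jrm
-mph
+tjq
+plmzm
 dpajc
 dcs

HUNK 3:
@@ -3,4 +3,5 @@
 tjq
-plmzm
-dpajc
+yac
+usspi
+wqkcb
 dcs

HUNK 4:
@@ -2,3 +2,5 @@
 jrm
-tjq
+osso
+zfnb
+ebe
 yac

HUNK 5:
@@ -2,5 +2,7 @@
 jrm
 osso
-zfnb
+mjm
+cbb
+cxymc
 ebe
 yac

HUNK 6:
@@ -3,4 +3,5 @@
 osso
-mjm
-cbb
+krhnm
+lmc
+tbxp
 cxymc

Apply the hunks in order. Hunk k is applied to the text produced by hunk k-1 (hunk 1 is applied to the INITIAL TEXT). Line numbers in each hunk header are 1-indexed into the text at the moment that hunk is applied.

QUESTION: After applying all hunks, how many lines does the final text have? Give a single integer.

Answer: 12

Derivation:
Hunk 1: at line 1 remove [hsn,bzkoi,dispu] add [jrm,mph] -> 5 lines: ixhe jrm mph dpajc dcs
Hunk 2: at line 1 remove [mph] add [tjq,plmzm] -> 6 lines: ixhe jrm tjq plmzm dpajc dcs
Hunk 3: at line 3 remove [plmzm,dpajc] add [yac,usspi,wqkcb] -> 7 lines: ixhe jrm tjq yac usspi wqkcb dcs
Hunk 4: at line 2 remove [tjq] add [osso,zfnb,ebe] -> 9 lines: ixhe jrm osso zfnb ebe yac usspi wqkcb dcs
Hunk 5: at line 2 remove [zfnb] add [mjm,cbb,cxymc] -> 11 lines: ixhe jrm osso mjm cbb cxymc ebe yac usspi wqkcb dcs
Hunk 6: at line 3 remove [mjm,cbb] add [krhnm,lmc,tbxp] -> 12 lines: ixhe jrm osso krhnm lmc tbxp cxymc ebe yac usspi wqkcb dcs
Final line count: 12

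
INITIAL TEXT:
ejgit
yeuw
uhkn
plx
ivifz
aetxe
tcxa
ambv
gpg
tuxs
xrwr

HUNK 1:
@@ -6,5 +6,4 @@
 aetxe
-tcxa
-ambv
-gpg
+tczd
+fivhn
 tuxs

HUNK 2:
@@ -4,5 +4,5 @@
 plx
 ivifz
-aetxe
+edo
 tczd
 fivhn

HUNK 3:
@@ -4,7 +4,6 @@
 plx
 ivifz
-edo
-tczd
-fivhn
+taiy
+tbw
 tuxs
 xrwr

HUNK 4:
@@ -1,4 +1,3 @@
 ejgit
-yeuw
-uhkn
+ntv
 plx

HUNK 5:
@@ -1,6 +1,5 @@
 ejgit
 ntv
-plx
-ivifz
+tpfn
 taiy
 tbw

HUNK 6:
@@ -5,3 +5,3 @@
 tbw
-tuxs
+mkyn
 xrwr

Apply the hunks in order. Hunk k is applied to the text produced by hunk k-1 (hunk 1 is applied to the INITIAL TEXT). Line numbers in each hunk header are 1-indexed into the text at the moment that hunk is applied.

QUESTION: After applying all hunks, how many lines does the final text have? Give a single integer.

Answer: 7

Derivation:
Hunk 1: at line 6 remove [tcxa,ambv,gpg] add [tczd,fivhn] -> 10 lines: ejgit yeuw uhkn plx ivifz aetxe tczd fivhn tuxs xrwr
Hunk 2: at line 4 remove [aetxe] add [edo] -> 10 lines: ejgit yeuw uhkn plx ivifz edo tczd fivhn tuxs xrwr
Hunk 3: at line 4 remove [edo,tczd,fivhn] add [taiy,tbw] -> 9 lines: ejgit yeuw uhkn plx ivifz taiy tbw tuxs xrwr
Hunk 4: at line 1 remove [yeuw,uhkn] add [ntv] -> 8 lines: ejgit ntv plx ivifz taiy tbw tuxs xrwr
Hunk 5: at line 1 remove [plx,ivifz] add [tpfn] -> 7 lines: ejgit ntv tpfn taiy tbw tuxs xrwr
Hunk 6: at line 5 remove [tuxs] add [mkyn] -> 7 lines: ejgit ntv tpfn taiy tbw mkyn xrwr
Final line count: 7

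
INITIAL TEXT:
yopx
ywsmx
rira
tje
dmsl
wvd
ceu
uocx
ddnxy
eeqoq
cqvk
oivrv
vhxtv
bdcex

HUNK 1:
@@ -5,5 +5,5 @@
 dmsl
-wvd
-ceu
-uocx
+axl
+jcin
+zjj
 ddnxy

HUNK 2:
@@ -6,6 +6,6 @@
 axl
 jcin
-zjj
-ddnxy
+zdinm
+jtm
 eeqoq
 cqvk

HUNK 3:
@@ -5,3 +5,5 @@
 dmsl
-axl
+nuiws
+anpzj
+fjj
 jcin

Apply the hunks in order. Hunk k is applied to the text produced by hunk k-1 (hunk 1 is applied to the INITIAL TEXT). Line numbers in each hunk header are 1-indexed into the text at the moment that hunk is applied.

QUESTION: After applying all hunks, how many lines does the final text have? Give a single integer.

Answer: 16

Derivation:
Hunk 1: at line 5 remove [wvd,ceu,uocx] add [axl,jcin,zjj] -> 14 lines: yopx ywsmx rira tje dmsl axl jcin zjj ddnxy eeqoq cqvk oivrv vhxtv bdcex
Hunk 2: at line 6 remove [zjj,ddnxy] add [zdinm,jtm] -> 14 lines: yopx ywsmx rira tje dmsl axl jcin zdinm jtm eeqoq cqvk oivrv vhxtv bdcex
Hunk 3: at line 5 remove [axl] add [nuiws,anpzj,fjj] -> 16 lines: yopx ywsmx rira tje dmsl nuiws anpzj fjj jcin zdinm jtm eeqoq cqvk oivrv vhxtv bdcex
Final line count: 16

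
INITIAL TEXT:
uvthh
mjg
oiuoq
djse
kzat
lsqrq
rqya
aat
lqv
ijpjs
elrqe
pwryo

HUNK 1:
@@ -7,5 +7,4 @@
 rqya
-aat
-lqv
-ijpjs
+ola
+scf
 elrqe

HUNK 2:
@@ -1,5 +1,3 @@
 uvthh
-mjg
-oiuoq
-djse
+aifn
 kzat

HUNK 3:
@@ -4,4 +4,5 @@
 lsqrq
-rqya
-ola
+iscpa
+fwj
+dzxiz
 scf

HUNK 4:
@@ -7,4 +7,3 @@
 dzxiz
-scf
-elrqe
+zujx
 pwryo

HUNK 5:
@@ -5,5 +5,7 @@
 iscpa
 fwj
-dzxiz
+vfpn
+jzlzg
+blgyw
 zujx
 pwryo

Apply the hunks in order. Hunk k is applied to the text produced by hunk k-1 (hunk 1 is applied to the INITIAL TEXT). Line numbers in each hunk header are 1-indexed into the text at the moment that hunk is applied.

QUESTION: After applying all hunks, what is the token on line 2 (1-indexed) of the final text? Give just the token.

Hunk 1: at line 7 remove [aat,lqv,ijpjs] add [ola,scf] -> 11 lines: uvthh mjg oiuoq djse kzat lsqrq rqya ola scf elrqe pwryo
Hunk 2: at line 1 remove [mjg,oiuoq,djse] add [aifn] -> 9 lines: uvthh aifn kzat lsqrq rqya ola scf elrqe pwryo
Hunk 3: at line 4 remove [rqya,ola] add [iscpa,fwj,dzxiz] -> 10 lines: uvthh aifn kzat lsqrq iscpa fwj dzxiz scf elrqe pwryo
Hunk 4: at line 7 remove [scf,elrqe] add [zujx] -> 9 lines: uvthh aifn kzat lsqrq iscpa fwj dzxiz zujx pwryo
Hunk 5: at line 5 remove [dzxiz] add [vfpn,jzlzg,blgyw] -> 11 lines: uvthh aifn kzat lsqrq iscpa fwj vfpn jzlzg blgyw zujx pwryo
Final line 2: aifn

Answer: aifn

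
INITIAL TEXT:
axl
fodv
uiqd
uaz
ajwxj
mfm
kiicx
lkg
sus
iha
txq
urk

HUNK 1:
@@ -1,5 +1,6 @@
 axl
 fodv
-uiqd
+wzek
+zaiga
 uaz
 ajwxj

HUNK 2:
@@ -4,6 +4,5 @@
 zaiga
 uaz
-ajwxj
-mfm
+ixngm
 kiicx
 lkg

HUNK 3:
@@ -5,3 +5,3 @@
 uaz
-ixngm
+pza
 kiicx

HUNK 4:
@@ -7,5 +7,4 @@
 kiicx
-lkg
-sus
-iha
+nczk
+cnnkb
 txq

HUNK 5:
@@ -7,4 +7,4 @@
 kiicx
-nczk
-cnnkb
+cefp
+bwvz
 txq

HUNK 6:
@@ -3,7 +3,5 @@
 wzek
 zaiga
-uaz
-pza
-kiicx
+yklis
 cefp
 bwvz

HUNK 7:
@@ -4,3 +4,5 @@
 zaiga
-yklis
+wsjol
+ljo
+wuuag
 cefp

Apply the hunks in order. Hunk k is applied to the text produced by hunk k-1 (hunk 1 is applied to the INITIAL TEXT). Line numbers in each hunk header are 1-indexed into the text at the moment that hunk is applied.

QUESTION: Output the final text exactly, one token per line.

Hunk 1: at line 1 remove [uiqd] add [wzek,zaiga] -> 13 lines: axl fodv wzek zaiga uaz ajwxj mfm kiicx lkg sus iha txq urk
Hunk 2: at line 4 remove [ajwxj,mfm] add [ixngm] -> 12 lines: axl fodv wzek zaiga uaz ixngm kiicx lkg sus iha txq urk
Hunk 3: at line 5 remove [ixngm] add [pza] -> 12 lines: axl fodv wzek zaiga uaz pza kiicx lkg sus iha txq urk
Hunk 4: at line 7 remove [lkg,sus,iha] add [nczk,cnnkb] -> 11 lines: axl fodv wzek zaiga uaz pza kiicx nczk cnnkb txq urk
Hunk 5: at line 7 remove [nczk,cnnkb] add [cefp,bwvz] -> 11 lines: axl fodv wzek zaiga uaz pza kiicx cefp bwvz txq urk
Hunk 6: at line 3 remove [uaz,pza,kiicx] add [yklis] -> 9 lines: axl fodv wzek zaiga yklis cefp bwvz txq urk
Hunk 7: at line 4 remove [yklis] add [wsjol,ljo,wuuag] -> 11 lines: axl fodv wzek zaiga wsjol ljo wuuag cefp bwvz txq urk

Answer: axl
fodv
wzek
zaiga
wsjol
ljo
wuuag
cefp
bwvz
txq
urk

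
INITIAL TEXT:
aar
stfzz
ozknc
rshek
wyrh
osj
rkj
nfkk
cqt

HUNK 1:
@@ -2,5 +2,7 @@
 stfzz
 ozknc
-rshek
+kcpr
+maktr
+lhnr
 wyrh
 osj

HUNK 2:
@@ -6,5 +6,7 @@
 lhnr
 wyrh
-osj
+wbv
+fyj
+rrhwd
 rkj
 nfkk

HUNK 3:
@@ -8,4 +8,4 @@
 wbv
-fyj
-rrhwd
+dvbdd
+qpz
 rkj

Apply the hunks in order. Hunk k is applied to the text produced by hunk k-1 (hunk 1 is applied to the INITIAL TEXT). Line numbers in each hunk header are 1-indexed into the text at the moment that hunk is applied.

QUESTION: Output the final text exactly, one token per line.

Answer: aar
stfzz
ozknc
kcpr
maktr
lhnr
wyrh
wbv
dvbdd
qpz
rkj
nfkk
cqt

Derivation:
Hunk 1: at line 2 remove [rshek] add [kcpr,maktr,lhnr] -> 11 lines: aar stfzz ozknc kcpr maktr lhnr wyrh osj rkj nfkk cqt
Hunk 2: at line 6 remove [osj] add [wbv,fyj,rrhwd] -> 13 lines: aar stfzz ozknc kcpr maktr lhnr wyrh wbv fyj rrhwd rkj nfkk cqt
Hunk 3: at line 8 remove [fyj,rrhwd] add [dvbdd,qpz] -> 13 lines: aar stfzz ozknc kcpr maktr lhnr wyrh wbv dvbdd qpz rkj nfkk cqt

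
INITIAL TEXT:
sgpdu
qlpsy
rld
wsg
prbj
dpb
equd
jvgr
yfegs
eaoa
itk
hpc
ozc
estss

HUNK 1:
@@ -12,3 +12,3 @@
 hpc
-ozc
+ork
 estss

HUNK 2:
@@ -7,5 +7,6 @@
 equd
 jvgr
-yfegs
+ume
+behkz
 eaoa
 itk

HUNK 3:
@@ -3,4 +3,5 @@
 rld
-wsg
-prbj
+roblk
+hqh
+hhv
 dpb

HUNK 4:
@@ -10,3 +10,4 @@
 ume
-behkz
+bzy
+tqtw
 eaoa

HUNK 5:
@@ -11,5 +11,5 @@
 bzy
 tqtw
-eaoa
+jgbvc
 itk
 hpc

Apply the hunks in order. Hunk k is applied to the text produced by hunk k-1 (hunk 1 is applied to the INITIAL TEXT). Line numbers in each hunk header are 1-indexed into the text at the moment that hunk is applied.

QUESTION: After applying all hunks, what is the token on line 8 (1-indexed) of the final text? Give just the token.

Hunk 1: at line 12 remove [ozc] add [ork] -> 14 lines: sgpdu qlpsy rld wsg prbj dpb equd jvgr yfegs eaoa itk hpc ork estss
Hunk 2: at line 7 remove [yfegs] add [ume,behkz] -> 15 lines: sgpdu qlpsy rld wsg prbj dpb equd jvgr ume behkz eaoa itk hpc ork estss
Hunk 3: at line 3 remove [wsg,prbj] add [roblk,hqh,hhv] -> 16 lines: sgpdu qlpsy rld roblk hqh hhv dpb equd jvgr ume behkz eaoa itk hpc ork estss
Hunk 4: at line 10 remove [behkz] add [bzy,tqtw] -> 17 lines: sgpdu qlpsy rld roblk hqh hhv dpb equd jvgr ume bzy tqtw eaoa itk hpc ork estss
Hunk 5: at line 11 remove [eaoa] add [jgbvc] -> 17 lines: sgpdu qlpsy rld roblk hqh hhv dpb equd jvgr ume bzy tqtw jgbvc itk hpc ork estss
Final line 8: equd

Answer: equd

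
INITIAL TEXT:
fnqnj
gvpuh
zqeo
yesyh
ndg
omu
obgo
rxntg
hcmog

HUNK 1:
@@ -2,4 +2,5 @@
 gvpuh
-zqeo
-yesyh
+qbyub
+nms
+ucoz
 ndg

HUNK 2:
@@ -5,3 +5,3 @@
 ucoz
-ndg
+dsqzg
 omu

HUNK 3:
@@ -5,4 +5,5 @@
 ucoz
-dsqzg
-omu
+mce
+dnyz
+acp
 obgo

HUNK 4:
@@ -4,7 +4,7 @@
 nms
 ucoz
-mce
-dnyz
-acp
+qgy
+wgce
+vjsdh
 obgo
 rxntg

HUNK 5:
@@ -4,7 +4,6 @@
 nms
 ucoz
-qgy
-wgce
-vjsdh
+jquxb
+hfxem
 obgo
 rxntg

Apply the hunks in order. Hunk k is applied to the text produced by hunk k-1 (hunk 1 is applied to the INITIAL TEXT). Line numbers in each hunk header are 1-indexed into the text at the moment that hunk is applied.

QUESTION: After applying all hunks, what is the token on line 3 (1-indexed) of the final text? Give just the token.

Hunk 1: at line 2 remove [zqeo,yesyh] add [qbyub,nms,ucoz] -> 10 lines: fnqnj gvpuh qbyub nms ucoz ndg omu obgo rxntg hcmog
Hunk 2: at line 5 remove [ndg] add [dsqzg] -> 10 lines: fnqnj gvpuh qbyub nms ucoz dsqzg omu obgo rxntg hcmog
Hunk 3: at line 5 remove [dsqzg,omu] add [mce,dnyz,acp] -> 11 lines: fnqnj gvpuh qbyub nms ucoz mce dnyz acp obgo rxntg hcmog
Hunk 4: at line 4 remove [mce,dnyz,acp] add [qgy,wgce,vjsdh] -> 11 lines: fnqnj gvpuh qbyub nms ucoz qgy wgce vjsdh obgo rxntg hcmog
Hunk 5: at line 4 remove [qgy,wgce,vjsdh] add [jquxb,hfxem] -> 10 lines: fnqnj gvpuh qbyub nms ucoz jquxb hfxem obgo rxntg hcmog
Final line 3: qbyub

Answer: qbyub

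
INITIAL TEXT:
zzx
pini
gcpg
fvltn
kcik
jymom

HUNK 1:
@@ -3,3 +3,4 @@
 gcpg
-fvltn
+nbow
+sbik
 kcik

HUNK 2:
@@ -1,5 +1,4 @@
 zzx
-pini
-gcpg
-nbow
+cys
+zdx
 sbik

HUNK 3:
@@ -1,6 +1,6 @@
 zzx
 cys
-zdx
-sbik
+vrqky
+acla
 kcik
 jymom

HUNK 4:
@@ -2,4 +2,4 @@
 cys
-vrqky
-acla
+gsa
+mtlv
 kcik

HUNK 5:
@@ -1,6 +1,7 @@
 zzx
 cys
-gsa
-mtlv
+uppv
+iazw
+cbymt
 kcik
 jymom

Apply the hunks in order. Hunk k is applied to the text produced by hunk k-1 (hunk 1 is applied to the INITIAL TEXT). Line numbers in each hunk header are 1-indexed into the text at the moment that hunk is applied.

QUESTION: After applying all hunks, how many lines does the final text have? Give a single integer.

Hunk 1: at line 3 remove [fvltn] add [nbow,sbik] -> 7 lines: zzx pini gcpg nbow sbik kcik jymom
Hunk 2: at line 1 remove [pini,gcpg,nbow] add [cys,zdx] -> 6 lines: zzx cys zdx sbik kcik jymom
Hunk 3: at line 1 remove [zdx,sbik] add [vrqky,acla] -> 6 lines: zzx cys vrqky acla kcik jymom
Hunk 4: at line 2 remove [vrqky,acla] add [gsa,mtlv] -> 6 lines: zzx cys gsa mtlv kcik jymom
Hunk 5: at line 1 remove [gsa,mtlv] add [uppv,iazw,cbymt] -> 7 lines: zzx cys uppv iazw cbymt kcik jymom
Final line count: 7

Answer: 7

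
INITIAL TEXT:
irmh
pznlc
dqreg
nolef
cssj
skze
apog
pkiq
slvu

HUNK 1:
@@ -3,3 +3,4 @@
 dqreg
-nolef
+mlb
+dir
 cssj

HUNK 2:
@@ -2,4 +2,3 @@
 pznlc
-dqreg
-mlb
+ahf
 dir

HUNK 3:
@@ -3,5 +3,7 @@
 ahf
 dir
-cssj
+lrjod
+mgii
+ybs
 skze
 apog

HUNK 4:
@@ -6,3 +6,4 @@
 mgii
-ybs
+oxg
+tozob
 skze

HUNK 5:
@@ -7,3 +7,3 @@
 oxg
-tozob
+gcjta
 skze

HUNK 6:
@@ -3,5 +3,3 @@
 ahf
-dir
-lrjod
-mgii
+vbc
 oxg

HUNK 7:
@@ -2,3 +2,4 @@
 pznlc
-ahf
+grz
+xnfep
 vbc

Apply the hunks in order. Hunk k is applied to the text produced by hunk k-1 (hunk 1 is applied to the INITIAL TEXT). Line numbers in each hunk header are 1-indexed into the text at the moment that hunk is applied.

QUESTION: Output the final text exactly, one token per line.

Hunk 1: at line 3 remove [nolef] add [mlb,dir] -> 10 lines: irmh pznlc dqreg mlb dir cssj skze apog pkiq slvu
Hunk 2: at line 2 remove [dqreg,mlb] add [ahf] -> 9 lines: irmh pznlc ahf dir cssj skze apog pkiq slvu
Hunk 3: at line 3 remove [cssj] add [lrjod,mgii,ybs] -> 11 lines: irmh pznlc ahf dir lrjod mgii ybs skze apog pkiq slvu
Hunk 4: at line 6 remove [ybs] add [oxg,tozob] -> 12 lines: irmh pznlc ahf dir lrjod mgii oxg tozob skze apog pkiq slvu
Hunk 5: at line 7 remove [tozob] add [gcjta] -> 12 lines: irmh pznlc ahf dir lrjod mgii oxg gcjta skze apog pkiq slvu
Hunk 6: at line 3 remove [dir,lrjod,mgii] add [vbc] -> 10 lines: irmh pznlc ahf vbc oxg gcjta skze apog pkiq slvu
Hunk 7: at line 2 remove [ahf] add [grz,xnfep] -> 11 lines: irmh pznlc grz xnfep vbc oxg gcjta skze apog pkiq slvu

Answer: irmh
pznlc
grz
xnfep
vbc
oxg
gcjta
skze
apog
pkiq
slvu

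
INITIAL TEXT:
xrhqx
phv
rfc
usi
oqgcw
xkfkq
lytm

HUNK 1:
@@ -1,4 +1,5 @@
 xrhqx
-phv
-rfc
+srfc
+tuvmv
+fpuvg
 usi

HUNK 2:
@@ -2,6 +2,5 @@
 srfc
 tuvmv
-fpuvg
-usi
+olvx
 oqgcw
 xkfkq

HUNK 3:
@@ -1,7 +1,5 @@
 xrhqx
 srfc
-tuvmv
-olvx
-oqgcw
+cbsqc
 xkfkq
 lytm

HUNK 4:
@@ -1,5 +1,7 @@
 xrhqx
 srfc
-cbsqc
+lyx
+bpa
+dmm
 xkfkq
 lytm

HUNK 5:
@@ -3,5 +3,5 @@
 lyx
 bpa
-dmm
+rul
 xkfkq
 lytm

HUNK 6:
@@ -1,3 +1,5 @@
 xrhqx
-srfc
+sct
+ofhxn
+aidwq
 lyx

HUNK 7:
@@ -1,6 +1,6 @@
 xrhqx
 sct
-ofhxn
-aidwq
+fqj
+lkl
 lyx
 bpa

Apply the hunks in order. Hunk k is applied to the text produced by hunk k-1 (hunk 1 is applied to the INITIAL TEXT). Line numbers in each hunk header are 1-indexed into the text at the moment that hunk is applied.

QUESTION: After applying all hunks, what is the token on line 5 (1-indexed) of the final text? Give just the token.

Answer: lyx

Derivation:
Hunk 1: at line 1 remove [phv,rfc] add [srfc,tuvmv,fpuvg] -> 8 lines: xrhqx srfc tuvmv fpuvg usi oqgcw xkfkq lytm
Hunk 2: at line 2 remove [fpuvg,usi] add [olvx] -> 7 lines: xrhqx srfc tuvmv olvx oqgcw xkfkq lytm
Hunk 3: at line 1 remove [tuvmv,olvx,oqgcw] add [cbsqc] -> 5 lines: xrhqx srfc cbsqc xkfkq lytm
Hunk 4: at line 1 remove [cbsqc] add [lyx,bpa,dmm] -> 7 lines: xrhqx srfc lyx bpa dmm xkfkq lytm
Hunk 5: at line 3 remove [dmm] add [rul] -> 7 lines: xrhqx srfc lyx bpa rul xkfkq lytm
Hunk 6: at line 1 remove [srfc] add [sct,ofhxn,aidwq] -> 9 lines: xrhqx sct ofhxn aidwq lyx bpa rul xkfkq lytm
Hunk 7: at line 1 remove [ofhxn,aidwq] add [fqj,lkl] -> 9 lines: xrhqx sct fqj lkl lyx bpa rul xkfkq lytm
Final line 5: lyx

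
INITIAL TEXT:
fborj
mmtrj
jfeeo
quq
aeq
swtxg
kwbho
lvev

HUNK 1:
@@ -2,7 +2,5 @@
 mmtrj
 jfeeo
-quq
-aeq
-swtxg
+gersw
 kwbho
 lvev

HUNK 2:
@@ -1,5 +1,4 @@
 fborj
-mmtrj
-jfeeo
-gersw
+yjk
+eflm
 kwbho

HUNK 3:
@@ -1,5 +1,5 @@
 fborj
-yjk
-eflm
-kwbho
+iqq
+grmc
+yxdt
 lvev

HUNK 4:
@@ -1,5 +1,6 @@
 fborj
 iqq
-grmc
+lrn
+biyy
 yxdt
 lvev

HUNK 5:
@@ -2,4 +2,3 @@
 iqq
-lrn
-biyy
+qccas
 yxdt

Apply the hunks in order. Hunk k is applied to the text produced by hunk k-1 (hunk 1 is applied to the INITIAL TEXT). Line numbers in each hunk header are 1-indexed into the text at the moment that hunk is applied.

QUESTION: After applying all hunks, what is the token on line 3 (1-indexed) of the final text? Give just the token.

Hunk 1: at line 2 remove [quq,aeq,swtxg] add [gersw] -> 6 lines: fborj mmtrj jfeeo gersw kwbho lvev
Hunk 2: at line 1 remove [mmtrj,jfeeo,gersw] add [yjk,eflm] -> 5 lines: fborj yjk eflm kwbho lvev
Hunk 3: at line 1 remove [yjk,eflm,kwbho] add [iqq,grmc,yxdt] -> 5 lines: fborj iqq grmc yxdt lvev
Hunk 4: at line 1 remove [grmc] add [lrn,biyy] -> 6 lines: fborj iqq lrn biyy yxdt lvev
Hunk 5: at line 2 remove [lrn,biyy] add [qccas] -> 5 lines: fborj iqq qccas yxdt lvev
Final line 3: qccas

Answer: qccas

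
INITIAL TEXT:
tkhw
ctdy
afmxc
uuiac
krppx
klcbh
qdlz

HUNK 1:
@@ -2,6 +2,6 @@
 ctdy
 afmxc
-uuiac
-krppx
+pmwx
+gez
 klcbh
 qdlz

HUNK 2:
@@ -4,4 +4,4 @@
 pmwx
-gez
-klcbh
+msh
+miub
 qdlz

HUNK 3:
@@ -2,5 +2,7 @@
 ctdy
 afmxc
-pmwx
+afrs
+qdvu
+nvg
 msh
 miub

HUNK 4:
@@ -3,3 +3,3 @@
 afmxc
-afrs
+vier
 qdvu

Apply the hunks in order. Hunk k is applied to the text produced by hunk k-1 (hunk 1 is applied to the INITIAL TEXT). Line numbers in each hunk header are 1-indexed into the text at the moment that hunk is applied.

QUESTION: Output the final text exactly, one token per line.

Answer: tkhw
ctdy
afmxc
vier
qdvu
nvg
msh
miub
qdlz

Derivation:
Hunk 1: at line 2 remove [uuiac,krppx] add [pmwx,gez] -> 7 lines: tkhw ctdy afmxc pmwx gez klcbh qdlz
Hunk 2: at line 4 remove [gez,klcbh] add [msh,miub] -> 7 lines: tkhw ctdy afmxc pmwx msh miub qdlz
Hunk 3: at line 2 remove [pmwx] add [afrs,qdvu,nvg] -> 9 lines: tkhw ctdy afmxc afrs qdvu nvg msh miub qdlz
Hunk 4: at line 3 remove [afrs] add [vier] -> 9 lines: tkhw ctdy afmxc vier qdvu nvg msh miub qdlz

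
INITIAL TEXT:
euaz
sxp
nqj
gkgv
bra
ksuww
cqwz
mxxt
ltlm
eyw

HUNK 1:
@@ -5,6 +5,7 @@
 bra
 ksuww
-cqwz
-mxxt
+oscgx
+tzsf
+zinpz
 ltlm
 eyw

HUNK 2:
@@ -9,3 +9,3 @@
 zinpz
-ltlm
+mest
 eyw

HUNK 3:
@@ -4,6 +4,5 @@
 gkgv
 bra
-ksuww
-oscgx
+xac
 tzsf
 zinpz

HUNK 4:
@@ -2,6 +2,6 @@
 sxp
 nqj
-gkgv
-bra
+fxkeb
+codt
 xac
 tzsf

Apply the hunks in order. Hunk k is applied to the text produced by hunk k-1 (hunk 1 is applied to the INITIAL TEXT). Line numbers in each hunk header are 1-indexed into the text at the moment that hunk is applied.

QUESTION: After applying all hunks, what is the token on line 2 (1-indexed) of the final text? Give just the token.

Hunk 1: at line 5 remove [cqwz,mxxt] add [oscgx,tzsf,zinpz] -> 11 lines: euaz sxp nqj gkgv bra ksuww oscgx tzsf zinpz ltlm eyw
Hunk 2: at line 9 remove [ltlm] add [mest] -> 11 lines: euaz sxp nqj gkgv bra ksuww oscgx tzsf zinpz mest eyw
Hunk 3: at line 4 remove [ksuww,oscgx] add [xac] -> 10 lines: euaz sxp nqj gkgv bra xac tzsf zinpz mest eyw
Hunk 4: at line 2 remove [gkgv,bra] add [fxkeb,codt] -> 10 lines: euaz sxp nqj fxkeb codt xac tzsf zinpz mest eyw
Final line 2: sxp

Answer: sxp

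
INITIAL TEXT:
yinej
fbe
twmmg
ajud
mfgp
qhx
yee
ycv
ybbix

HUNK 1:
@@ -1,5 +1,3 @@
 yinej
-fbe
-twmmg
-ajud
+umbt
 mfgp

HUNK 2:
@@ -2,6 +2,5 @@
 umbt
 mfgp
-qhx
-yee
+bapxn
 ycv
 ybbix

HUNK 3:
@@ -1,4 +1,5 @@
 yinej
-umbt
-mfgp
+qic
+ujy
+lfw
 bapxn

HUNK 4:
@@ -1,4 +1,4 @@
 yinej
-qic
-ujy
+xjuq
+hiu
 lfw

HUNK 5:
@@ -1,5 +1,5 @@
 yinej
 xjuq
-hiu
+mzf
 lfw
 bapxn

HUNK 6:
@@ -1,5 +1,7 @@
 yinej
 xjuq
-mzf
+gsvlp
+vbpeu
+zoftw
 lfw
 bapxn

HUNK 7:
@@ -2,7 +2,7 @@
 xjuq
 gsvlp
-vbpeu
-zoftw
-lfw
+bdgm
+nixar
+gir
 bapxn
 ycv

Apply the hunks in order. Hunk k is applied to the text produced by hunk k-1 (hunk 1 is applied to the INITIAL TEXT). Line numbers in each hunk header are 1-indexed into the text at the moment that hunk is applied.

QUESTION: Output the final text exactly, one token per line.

Answer: yinej
xjuq
gsvlp
bdgm
nixar
gir
bapxn
ycv
ybbix

Derivation:
Hunk 1: at line 1 remove [fbe,twmmg,ajud] add [umbt] -> 7 lines: yinej umbt mfgp qhx yee ycv ybbix
Hunk 2: at line 2 remove [qhx,yee] add [bapxn] -> 6 lines: yinej umbt mfgp bapxn ycv ybbix
Hunk 3: at line 1 remove [umbt,mfgp] add [qic,ujy,lfw] -> 7 lines: yinej qic ujy lfw bapxn ycv ybbix
Hunk 4: at line 1 remove [qic,ujy] add [xjuq,hiu] -> 7 lines: yinej xjuq hiu lfw bapxn ycv ybbix
Hunk 5: at line 1 remove [hiu] add [mzf] -> 7 lines: yinej xjuq mzf lfw bapxn ycv ybbix
Hunk 6: at line 1 remove [mzf] add [gsvlp,vbpeu,zoftw] -> 9 lines: yinej xjuq gsvlp vbpeu zoftw lfw bapxn ycv ybbix
Hunk 7: at line 2 remove [vbpeu,zoftw,lfw] add [bdgm,nixar,gir] -> 9 lines: yinej xjuq gsvlp bdgm nixar gir bapxn ycv ybbix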